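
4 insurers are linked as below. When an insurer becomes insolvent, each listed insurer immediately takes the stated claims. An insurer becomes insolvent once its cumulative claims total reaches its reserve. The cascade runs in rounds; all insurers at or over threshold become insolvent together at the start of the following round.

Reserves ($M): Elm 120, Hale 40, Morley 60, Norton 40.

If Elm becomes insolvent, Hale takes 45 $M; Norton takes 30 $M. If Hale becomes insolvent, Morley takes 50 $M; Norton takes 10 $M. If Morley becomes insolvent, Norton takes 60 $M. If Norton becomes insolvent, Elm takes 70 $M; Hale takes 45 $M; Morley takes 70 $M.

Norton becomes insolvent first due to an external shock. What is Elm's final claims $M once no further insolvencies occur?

70

Round 1 — Norton becomes insolvent (initial).
  Elm: +70 → 70 < 120
  Hale: +45 → 45 ≥ 40
  Morley: +70 → 70 ≥ 60
Round 2 — Hale, Morley become insolvent.
No further insolvencies.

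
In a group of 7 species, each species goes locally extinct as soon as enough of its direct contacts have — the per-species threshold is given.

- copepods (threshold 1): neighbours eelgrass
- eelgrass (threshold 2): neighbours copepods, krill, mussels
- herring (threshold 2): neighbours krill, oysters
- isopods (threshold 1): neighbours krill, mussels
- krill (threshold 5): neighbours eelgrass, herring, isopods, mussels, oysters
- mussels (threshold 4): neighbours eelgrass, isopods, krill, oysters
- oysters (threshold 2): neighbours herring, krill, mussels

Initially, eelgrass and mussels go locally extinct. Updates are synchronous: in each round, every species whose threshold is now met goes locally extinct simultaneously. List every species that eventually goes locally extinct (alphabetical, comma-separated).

copepods, eelgrass, isopods, mussels

Round 1 — eelgrass, mussels go locally extinct (initial).
Round 2 — checking thresholds:
  copepods: 1 of 1 neighbours ≥ 1, goes locally extinct.
  isopods: 1 of 2 neighbours ≥ 1, goes locally extinct.
  krill: 2 of 5 neighbours < 5, holds.
  oysters: 1 of 3 neighbours < 2, holds.
Round 3 — no new extinctions; cascade stops.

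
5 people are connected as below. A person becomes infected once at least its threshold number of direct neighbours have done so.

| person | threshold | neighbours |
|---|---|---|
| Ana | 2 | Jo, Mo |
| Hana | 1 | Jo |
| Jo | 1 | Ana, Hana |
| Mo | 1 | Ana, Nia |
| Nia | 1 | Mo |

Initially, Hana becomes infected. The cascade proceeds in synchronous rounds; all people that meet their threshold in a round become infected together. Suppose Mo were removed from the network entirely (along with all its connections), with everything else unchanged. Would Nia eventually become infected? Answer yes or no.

With Mo removed:
Round 1 — Hana becomes infected (initial).
Round 2 — checking thresholds:
  Jo: 1 of 2 neighbours ≥ 1, becomes infected.
Round 3 — no new infections; cascade stops.

no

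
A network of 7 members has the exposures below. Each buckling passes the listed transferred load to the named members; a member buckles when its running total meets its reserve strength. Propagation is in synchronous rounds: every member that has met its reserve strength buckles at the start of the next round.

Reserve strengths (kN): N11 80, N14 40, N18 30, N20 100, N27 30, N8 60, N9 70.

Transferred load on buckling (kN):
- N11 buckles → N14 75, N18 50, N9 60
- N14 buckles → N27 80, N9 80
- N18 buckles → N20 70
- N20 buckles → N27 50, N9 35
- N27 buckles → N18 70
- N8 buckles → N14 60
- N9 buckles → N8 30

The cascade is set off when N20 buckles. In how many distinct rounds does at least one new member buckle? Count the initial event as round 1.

Round 1 — N20 buckles (initial).
  N27: +50 → 50 ≥ 30
  N9: +35 → 35 < 70
Round 2 — N27 buckles.
  N18: +70 → 70 ≥ 30
Round 3 — N18 buckles.
No further bucklings.

3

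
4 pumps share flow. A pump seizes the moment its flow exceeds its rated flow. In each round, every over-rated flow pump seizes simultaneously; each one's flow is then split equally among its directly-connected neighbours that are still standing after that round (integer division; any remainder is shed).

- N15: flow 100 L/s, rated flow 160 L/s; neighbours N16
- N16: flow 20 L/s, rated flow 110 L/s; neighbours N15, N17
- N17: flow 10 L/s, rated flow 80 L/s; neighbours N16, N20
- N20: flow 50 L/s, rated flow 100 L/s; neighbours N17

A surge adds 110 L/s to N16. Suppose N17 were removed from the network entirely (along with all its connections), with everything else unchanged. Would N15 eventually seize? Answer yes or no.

With N17 removed:
Round 1 — N16 at 130 > 110. N16 seizes.
  N16 sheds 130 L/s to N15: 130 each.
    N15: 100+130 = 230 > 160
Round 2 — N15 seizes.
  N15 sheds 230 L/s: no online neighbours, lost.
No further seizures.

yes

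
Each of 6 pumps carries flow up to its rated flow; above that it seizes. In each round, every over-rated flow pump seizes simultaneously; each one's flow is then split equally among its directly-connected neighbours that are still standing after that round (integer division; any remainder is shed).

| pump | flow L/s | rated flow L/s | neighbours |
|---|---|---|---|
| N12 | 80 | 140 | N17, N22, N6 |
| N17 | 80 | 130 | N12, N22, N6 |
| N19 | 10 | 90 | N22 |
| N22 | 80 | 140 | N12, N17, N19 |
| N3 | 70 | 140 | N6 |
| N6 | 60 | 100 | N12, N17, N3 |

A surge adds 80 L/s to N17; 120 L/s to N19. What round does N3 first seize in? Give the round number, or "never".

Round 1 — N17 at 160 > 130; N19 at 130 > 90. N17, N19 seize.
  N17 sheds 160 L/s to N12, N22, N6: 53 each (1 lost).
    N12: 80+53 = 133 ≤ 140
    N22: 80+53 = 133 ≤ 140
    N6: 60+53 = 113 > 100
  N19 sheds 130 L/s to N22: 130 each.
    N22: 133+130 = 263 > 140
Round 2 — N22, N6 seize.
  N22 sheds 263 L/s to N12: 263 each.
    N12: 133+263 = 396 > 140
  N6 sheds 113 L/s to N12, N3: 56 each (1 lost).
    N12: 396+56 = 452 > 140
    N3: 70+56 = 126 ≤ 140
Round 3 — N12 seizes.
  N12 sheds 452 L/s: no online neighbours, lost.
No further seizures.

never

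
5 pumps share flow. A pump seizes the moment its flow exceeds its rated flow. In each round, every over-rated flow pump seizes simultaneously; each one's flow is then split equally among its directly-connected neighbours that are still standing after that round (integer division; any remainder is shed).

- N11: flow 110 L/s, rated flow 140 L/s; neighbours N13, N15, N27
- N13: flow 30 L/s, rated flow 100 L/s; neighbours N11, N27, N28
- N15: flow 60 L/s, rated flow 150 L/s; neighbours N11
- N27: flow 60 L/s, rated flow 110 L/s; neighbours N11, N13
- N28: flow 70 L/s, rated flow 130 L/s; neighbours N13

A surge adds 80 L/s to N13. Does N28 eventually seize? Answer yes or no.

Round 1 — N13 at 110 > 100. N13 seizes.
  N13 sheds 110 L/s to N11, N27, N28: 36 each (2 lost).
    N11: 110+36 = 146 > 140
    N27: 60+36 = 96 ≤ 110
    N28: 70+36 = 106 ≤ 130
Round 2 — N11 seizes.
  N11 sheds 146 L/s to N15, N27: 73 each.
    N15: 60+73 = 133 ≤ 150
    N27: 96+73 = 169 > 110
Round 3 — N27 seizes.
  N27 sheds 169 L/s: no online neighbours, lost.
No further seizures.

no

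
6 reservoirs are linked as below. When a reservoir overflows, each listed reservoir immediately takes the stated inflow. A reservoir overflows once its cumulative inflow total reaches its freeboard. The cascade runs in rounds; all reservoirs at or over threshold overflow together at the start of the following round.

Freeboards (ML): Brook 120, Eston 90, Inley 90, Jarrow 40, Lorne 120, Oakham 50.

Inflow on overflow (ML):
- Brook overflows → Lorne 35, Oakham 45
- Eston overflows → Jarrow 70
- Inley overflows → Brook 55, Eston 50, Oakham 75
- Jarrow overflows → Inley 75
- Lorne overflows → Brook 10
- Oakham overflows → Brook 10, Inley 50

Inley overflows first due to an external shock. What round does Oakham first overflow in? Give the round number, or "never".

2

Round 1 — Inley overflows (initial).
  Brook: +55 → 55 < 120
  Eston: +50 → 50 < 90
  Oakham: +75 → 75 ≥ 50
Round 2 — Oakham overflows.
  Brook: +10 → 65 < 120
No further overflows.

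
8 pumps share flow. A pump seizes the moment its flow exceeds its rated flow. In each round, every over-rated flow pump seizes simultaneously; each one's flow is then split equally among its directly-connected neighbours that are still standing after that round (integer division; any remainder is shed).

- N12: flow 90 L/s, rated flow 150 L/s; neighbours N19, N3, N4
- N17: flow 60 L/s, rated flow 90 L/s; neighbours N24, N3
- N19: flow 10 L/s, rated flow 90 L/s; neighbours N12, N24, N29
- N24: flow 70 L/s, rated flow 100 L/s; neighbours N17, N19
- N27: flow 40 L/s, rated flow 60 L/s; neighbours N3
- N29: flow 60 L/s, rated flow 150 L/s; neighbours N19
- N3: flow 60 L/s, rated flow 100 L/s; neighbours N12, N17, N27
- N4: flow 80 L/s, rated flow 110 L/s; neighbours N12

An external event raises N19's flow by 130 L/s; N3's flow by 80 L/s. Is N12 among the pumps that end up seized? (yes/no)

Round 1 — N19 at 140 > 90; N3 at 140 > 100. N19, N3 seize.
  N19 sheds 140 L/s to N12, N24, N29: 46 each (2 lost).
    N12: 90+46 = 136 ≤ 150
    N24: 70+46 = 116 > 100
    N29: 60+46 = 106 ≤ 150
  N3 sheds 140 L/s to N12, N17, N27: 46 each (2 lost).
    N12: 136+46 = 182 > 150
    N17: 60+46 = 106 > 90
    N27: 40+46 = 86 > 60
Round 2 — N12, N17, N24, N27 seize.
  N12 sheds 182 L/s to N4: 182 each.
    N4: 80+182 = 262 > 110
  N17 sheds 106 L/s: no online neighbours, lost.
  N24 sheds 116 L/s: no online neighbours, lost.
  N27 sheds 86 L/s: no online neighbours, lost.
Round 3 — N4 seizes.
  N4 sheds 262 L/s: no online neighbours, lost.
No further seizures.

yes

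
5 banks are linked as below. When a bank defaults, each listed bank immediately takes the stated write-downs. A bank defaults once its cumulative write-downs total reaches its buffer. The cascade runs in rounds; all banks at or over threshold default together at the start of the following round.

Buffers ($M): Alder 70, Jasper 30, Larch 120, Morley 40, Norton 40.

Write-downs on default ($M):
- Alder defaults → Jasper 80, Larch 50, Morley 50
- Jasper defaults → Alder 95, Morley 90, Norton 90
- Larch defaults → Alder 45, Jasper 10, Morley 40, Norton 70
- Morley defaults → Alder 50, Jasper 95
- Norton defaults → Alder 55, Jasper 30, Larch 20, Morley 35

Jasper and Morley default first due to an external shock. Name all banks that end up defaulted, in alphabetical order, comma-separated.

Alder, Jasper, Morley, Norton

Round 1 — Jasper, Morley default (initial).
  Alder: +95+50 → 145 ≥ 70
  Norton: +90 → 90 ≥ 40
Round 2 — Alder, Norton default.
  Larch: +50+20 → 70 < 120
No further defaults.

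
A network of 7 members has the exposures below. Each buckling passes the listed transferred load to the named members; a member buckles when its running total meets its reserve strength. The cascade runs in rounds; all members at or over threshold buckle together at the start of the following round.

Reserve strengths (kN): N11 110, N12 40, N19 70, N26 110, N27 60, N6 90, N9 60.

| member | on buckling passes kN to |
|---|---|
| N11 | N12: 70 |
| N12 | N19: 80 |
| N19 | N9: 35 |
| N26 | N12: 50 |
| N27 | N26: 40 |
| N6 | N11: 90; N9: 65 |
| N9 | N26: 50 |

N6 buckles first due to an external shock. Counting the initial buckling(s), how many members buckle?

2

Round 1 — N6 buckles (initial).
  N11: +90 → 90 < 110
  N9: +65 → 65 ≥ 60
Round 2 — N9 buckles.
  N26: +50 → 50 < 110
No further bucklings.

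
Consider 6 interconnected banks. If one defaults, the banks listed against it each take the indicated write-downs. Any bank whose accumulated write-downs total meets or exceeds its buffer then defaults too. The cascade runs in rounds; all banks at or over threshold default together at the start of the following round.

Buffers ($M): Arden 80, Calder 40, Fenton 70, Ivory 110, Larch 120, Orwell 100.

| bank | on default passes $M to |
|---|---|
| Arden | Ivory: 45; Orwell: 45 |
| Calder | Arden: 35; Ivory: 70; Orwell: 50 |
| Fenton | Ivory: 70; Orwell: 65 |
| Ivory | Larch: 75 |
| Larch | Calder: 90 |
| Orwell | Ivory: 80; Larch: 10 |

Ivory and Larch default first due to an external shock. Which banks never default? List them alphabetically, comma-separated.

Arden, Fenton, Orwell

Round 1 — Ivory, Larch default (initial).
  Calder: +90 → 90 ≥ 40
Round 2 — Calder defaults.
  Arden: +35 → 35 < 80
  Orwell: +50 → 50 < 100
No further defaults.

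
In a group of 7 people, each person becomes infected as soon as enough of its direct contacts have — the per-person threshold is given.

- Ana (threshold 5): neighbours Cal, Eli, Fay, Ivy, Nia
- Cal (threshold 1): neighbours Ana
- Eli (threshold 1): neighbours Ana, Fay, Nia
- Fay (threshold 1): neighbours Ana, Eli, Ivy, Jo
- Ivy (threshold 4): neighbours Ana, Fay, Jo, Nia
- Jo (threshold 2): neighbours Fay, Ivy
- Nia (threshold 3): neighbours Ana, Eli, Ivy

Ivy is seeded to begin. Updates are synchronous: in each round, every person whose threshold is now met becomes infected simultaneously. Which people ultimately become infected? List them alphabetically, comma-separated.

Eli, Fay, Ivy, Jo

Round 1 — Ivy becomes infected (initial).
Round 2 — checking thresholds:
  Ana: 1 of 5 neighbours < 5, holds.
  Fay: 1 of 4 neighbours ≥ 1, becomes infected.
  Jo: 1 of 2 neighbours < 2, holds.
  Nia: 1 of 3 neighbours < 3, holds.
Round 3 — checking thresholds:
  Ana: 2 of 5 neighbours < 5, holds.
  Eli: 1 of 3 neighbours ≥ 1, becomes infected.
  Jo: 2 of 2 neighbours ≥ 2, becomes infected.
  Nia: 1 of 3 neighbours < 3, holds.
Round 4 — no new infections; cascade stops.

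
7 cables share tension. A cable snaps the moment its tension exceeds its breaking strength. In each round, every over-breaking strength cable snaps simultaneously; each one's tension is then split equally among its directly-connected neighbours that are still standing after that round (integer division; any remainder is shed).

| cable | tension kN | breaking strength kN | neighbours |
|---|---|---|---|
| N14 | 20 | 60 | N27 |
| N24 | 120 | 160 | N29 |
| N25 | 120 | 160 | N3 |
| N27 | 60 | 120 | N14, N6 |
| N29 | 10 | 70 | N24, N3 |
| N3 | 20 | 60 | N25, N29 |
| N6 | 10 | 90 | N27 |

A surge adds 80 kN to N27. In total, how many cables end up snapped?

Round 1 — N27 at 140 > 120. N27 snaps.
  N27 sheds 140 kN to N14, N6: 70 each.
    N14: 20+70 = 90 > 60
    N6: 10+70 = 80 ≤ 90
Round 2 — N14 snaps.
  N14 sheds 90 kN: no online neighbours, lost.
No further breaks.

2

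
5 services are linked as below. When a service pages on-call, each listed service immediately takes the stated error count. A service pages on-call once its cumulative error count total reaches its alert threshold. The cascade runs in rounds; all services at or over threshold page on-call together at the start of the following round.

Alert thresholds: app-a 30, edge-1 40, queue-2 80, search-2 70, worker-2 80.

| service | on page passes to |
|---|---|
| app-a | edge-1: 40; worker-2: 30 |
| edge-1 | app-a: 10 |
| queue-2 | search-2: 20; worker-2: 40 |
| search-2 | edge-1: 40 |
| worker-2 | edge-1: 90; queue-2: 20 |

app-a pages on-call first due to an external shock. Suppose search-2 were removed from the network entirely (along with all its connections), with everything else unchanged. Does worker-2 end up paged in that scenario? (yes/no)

With search-2 removed:
Round 1 — app-a pages on-call (initial).
  edge-1: +40 → 40 ≥ 40
  worker-2: +30 → 30 < 80
Round 2 — edge-1 pages on-call.
No further pages.

no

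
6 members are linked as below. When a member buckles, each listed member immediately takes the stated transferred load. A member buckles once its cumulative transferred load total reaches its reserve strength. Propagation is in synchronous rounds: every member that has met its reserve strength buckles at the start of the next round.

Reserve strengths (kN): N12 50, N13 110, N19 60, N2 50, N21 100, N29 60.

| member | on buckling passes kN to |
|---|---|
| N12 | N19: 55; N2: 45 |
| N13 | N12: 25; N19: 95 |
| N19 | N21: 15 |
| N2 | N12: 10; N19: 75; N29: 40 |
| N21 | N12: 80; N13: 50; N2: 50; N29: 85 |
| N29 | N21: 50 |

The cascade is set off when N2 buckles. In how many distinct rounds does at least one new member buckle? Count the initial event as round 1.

Round 1 — N2 buckles (initial).
  N12: +10 → 10 < 50
  N19: +75 → 75 ≥ 60
  N29: +40 → 40 < 60
Round 2 — N19 buckles.
  N21: +15 → 15 < 100
No further bucklings.

2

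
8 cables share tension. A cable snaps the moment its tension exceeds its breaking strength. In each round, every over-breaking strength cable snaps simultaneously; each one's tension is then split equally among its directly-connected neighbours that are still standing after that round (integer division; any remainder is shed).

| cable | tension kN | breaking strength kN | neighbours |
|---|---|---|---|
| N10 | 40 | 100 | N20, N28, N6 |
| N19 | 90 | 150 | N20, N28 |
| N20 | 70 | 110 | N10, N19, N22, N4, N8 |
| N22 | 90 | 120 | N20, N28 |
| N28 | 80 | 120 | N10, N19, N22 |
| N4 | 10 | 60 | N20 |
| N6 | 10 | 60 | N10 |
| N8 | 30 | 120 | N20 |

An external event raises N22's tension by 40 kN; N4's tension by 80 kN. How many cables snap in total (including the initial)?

7

Round 1 — N22 at 130 > 120; N4 at 90 > 60. N22, N4 snap.
  N22 sheds 130 kN to N20, N28: 65 each.
    N20: 70+65 = 135 > 110
    N28: 80+65 = 145 > 120
  N4 sheds 90 kN to N20: 90 each.
    N20: 135+90 = 225 > 110
Round 2 — N20, N28 snap.
  N20 sheds 225 kN to N10, N19, N8: 75 each.
    N10: 40+75 = 115 > 100
    N19: 90+75 = 165 > 150
    N8: 30+75 = 105 ≤ 120
  N28 sheds 145 kN to N10, N19: 72 each (1 lost).
    N10: 115+72 = 187 > 100
    N19: 165+72 = 237 > 150
Round 3 — N10, N19 snap.
  N10 sheds 187 kN to N6: 187 each.
    N6: 10+187 = 197 > 60
  N19 sheds 237 kN: no online neighbours, lost.
Round 4 — N6 snaps.
  N6 sheds 197 kN: no online neighbours, lost.
No further breaks.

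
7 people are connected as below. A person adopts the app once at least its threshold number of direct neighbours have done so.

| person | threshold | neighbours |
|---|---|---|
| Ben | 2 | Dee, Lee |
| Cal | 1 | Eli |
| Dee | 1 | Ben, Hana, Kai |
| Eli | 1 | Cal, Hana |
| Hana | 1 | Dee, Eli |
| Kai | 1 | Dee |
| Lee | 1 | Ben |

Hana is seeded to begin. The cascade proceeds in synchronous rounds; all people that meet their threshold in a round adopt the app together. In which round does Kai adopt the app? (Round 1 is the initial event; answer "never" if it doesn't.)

Round 1 — Hana adopts the app (initial).
Round 2 — checking thresholds:
  Dee: 1 of 3 neighbours ≥ 1, adopts the app.
  Eli: 1 of 2 neighbours ≥ 1, adopts the app.
Round 3 — checking thresholds:
  Ben: 1 of 2 neighbours < 2, below threshold.
  Cal: 1 of 1 neighbours ≥ 1, adopts the app.
  Kai: 1 of 1 neighbours ≥ 1, adopts the app.
Round 4 — no new adoptions; cascade stops.

3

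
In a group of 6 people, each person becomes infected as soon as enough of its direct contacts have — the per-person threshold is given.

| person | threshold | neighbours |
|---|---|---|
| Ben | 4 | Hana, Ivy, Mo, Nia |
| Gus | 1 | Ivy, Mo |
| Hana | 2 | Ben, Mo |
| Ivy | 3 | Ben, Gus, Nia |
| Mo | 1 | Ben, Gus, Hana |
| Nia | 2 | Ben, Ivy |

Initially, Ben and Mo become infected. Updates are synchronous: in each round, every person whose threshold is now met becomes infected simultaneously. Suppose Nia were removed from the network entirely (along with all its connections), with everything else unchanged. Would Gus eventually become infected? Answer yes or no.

With Nia removed:
Round 1 — Ben, Mo become infected (initial).
Round 2 — checking thresholds:
  Gus: 1 of 2 neighbours ≥ 1, becomes infected.
  Hana: 2 of 2 neighbours ≥ 2, becomes infected.
  Ivy: 1 of 2 neighbours < 3, below threshold.
Round 3 — no new infections; cascade stops.

yes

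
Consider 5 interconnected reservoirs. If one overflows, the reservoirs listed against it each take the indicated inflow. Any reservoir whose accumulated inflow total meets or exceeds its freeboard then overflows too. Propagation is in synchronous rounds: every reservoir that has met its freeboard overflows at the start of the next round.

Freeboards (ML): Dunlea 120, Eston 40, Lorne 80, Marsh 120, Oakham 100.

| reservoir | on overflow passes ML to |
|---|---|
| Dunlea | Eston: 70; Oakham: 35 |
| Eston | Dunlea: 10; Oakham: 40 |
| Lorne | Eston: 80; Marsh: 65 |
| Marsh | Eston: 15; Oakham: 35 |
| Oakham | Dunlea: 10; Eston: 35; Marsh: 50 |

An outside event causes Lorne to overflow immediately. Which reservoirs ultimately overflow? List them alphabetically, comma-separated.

Round 1 — Lorne overflows (initial).
  Eston: +80 → 80 ≥ 40
  Marsh: +65 → 65 < 120
Round 2 — Eston overflows.
  Dunlea: +10 → 10 < 120
  Oakham: +40 → 40 < 100
No further overflows.

Eston, Lorne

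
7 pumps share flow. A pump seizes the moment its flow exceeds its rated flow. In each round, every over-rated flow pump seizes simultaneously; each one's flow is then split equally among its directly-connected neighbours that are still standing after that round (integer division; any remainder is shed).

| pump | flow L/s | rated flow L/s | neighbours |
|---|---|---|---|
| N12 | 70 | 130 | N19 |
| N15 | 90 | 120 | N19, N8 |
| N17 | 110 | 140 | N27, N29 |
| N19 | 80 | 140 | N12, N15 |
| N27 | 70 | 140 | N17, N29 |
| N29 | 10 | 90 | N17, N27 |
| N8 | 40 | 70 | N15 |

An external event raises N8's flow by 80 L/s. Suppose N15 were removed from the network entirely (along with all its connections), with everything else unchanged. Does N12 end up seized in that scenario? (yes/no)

no

With N15 removed:
Round 1 — N8 at 120 > 70. N8 seizes.
  N8 sheds 120 L/s: no online neighbours, lost.
No further seizures.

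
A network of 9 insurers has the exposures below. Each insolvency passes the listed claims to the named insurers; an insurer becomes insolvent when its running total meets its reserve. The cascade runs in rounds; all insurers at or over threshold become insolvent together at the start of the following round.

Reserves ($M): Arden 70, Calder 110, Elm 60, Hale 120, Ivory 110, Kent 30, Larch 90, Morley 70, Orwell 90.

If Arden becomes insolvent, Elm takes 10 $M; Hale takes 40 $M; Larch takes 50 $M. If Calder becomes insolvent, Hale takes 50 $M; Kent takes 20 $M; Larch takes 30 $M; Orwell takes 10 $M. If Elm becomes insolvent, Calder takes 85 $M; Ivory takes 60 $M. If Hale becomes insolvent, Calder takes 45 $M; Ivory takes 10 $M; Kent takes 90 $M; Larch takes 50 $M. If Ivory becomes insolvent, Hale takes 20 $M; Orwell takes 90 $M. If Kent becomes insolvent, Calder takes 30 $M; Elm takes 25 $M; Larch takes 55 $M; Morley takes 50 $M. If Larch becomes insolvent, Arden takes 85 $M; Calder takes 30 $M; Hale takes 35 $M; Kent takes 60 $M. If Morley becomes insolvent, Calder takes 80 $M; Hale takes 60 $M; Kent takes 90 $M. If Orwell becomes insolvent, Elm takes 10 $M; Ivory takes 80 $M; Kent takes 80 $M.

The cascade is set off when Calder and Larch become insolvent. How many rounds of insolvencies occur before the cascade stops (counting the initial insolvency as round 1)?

Round 1 — Calder, Larch become insolvent (initial).
  Arden: +85 → 85 ≥ 70
  Hale: +50+35 → 85 < 120
  Kent: +20+60 → 80 ≥ 30
  Orwell: +10 → 10 < 90
Round 2 — Arden, Kent become insolvent.
  Elm: +10+25 → 35 < 60
  Hale: +40 → 125 ≥ 120
  Morley: +50 → 50 < 70
Round 3 — Hale becomes insolvent.
  Ivory: +10 → 10 < 110
No further insolvencies.

3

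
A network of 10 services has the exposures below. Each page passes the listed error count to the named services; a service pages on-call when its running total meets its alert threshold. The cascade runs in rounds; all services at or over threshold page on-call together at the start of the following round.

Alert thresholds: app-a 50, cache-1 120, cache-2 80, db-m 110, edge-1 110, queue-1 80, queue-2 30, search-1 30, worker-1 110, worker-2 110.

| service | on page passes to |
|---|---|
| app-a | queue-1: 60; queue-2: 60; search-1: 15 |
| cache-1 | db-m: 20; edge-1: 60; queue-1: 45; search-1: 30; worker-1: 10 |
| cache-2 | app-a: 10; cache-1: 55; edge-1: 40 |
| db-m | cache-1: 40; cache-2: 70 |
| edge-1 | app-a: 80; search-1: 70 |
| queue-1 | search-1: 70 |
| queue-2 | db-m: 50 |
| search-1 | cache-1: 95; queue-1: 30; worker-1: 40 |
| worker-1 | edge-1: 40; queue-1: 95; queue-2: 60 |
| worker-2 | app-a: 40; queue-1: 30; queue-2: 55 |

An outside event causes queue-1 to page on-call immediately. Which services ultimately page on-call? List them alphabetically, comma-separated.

Round 1 — queue-1 pages on-call (initial).
  search-1: +70 → 70 ≥ 30
Round 2 — search-1 pages on-call.
  cache-1: +95 → 95 < 120
  worker-1: +40 → 40 < 110
No further pages.

queue-1, search-1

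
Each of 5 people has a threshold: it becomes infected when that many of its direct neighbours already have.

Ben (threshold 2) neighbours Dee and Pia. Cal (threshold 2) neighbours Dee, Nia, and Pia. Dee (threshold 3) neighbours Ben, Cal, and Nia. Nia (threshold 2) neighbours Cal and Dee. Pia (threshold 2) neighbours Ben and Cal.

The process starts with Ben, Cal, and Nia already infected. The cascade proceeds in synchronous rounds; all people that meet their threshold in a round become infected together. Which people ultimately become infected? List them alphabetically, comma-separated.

Ben, Cal, Dee, Nia, Pia

Round 1 — Ben, Cal, Nia become infected (initial).
Round 2 — checking thresholds:
  Dee: 3 of 3 neighbours ≥ 3, becomes infected.
  Pia: 2 of 2 neighbours ≥ 2, becomes infected.
Round 3 — no new infections; cascade stops.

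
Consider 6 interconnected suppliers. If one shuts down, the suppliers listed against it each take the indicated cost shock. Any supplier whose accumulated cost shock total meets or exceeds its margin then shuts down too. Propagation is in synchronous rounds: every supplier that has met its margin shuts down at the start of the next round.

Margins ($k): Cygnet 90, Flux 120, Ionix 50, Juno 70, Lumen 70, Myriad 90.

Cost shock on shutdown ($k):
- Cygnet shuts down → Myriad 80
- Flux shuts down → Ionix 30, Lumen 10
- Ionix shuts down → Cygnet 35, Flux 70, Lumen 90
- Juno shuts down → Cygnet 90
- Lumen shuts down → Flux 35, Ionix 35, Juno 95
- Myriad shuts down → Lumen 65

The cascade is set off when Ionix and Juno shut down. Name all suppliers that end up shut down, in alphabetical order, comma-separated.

Round 1 — Ionix, Juno shut down (initial).
  Cygnet: +35+90 → 125 ≥ 90
  Flux: +70 → 70 < 120
  Lumen: +90 → 90 ≥ 70
Round 2 — Cygnet, Lumen shut down.
  Flux: +35 → 105 < 120
  Myriad: +80 → 80 < 90
No further shutdowns.

Cygnet, Ionix, Juno, Lumen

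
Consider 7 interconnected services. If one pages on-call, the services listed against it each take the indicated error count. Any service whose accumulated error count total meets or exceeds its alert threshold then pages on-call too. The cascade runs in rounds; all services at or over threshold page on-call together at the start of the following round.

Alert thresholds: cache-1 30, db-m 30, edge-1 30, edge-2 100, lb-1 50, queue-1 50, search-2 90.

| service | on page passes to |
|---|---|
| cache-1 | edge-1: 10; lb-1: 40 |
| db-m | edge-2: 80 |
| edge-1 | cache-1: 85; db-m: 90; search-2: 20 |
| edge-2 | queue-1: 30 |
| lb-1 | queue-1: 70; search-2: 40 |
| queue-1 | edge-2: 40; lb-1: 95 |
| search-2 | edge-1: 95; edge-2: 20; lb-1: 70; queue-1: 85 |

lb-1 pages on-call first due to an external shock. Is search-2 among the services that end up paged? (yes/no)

no

Round 1 — lb-1 pages on-call (initial).
  queue-1: +70 → 70 ≥ 50
  search-2: +40 → 40 < 90
Round 2 — queue-1 pages on-call.
  edge-2: +40 → 40 < 100
No further pages.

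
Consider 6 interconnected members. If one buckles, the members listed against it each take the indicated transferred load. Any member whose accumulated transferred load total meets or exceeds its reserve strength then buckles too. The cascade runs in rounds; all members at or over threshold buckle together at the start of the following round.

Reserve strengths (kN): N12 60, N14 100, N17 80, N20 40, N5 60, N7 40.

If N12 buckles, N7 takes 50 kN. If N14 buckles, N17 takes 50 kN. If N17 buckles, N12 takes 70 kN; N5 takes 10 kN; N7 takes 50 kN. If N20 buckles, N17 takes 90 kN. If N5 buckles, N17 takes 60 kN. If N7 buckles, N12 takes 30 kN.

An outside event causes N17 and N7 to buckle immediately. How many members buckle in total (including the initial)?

3

Round 1 — N17, N7 buckle (initial).
  N12: +70+30 → 100 ≥ 60
  N5: +10 → 10 < 60
Round 2 — N12 buckles.
No further bucklings.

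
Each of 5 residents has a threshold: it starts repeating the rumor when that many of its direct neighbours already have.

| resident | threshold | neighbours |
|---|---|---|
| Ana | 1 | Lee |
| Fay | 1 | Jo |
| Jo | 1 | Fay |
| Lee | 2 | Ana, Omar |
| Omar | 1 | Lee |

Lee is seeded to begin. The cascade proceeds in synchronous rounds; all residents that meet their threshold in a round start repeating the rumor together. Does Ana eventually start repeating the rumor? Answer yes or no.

Round 1 — Lee starts repeating the rumor (initial).
Round 2 — checking thresholds:
  Ana: 1 of 1 neighbours ≥ 1, starts repeating the rumor.
  Omar: 1 of 1 neighbours ≥ 1, starts repeating the rumor.
Round 3 — no new spreads; cascade stops.

yes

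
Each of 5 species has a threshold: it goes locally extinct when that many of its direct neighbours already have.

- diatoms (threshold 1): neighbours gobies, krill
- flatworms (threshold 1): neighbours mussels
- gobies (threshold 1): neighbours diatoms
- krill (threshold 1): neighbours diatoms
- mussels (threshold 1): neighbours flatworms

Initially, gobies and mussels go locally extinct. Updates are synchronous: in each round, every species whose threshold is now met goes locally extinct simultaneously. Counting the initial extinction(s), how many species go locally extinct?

Round 1 — gobies, mussels go locally extinct (initial).
Round 2 — checking thresholds:
  diatoms: 1 of 2 neighbours ≥ 1, goes locally extinct.
  flatworms: 1 of 1 neighbours ≥ 1, goes locally extinct.
Round 3 — checking thresholds:
  krill: 1 of 1 neighbours ≥ 1, goes locally extinct.
Round 4 — no new extinctions; cascade stops.

5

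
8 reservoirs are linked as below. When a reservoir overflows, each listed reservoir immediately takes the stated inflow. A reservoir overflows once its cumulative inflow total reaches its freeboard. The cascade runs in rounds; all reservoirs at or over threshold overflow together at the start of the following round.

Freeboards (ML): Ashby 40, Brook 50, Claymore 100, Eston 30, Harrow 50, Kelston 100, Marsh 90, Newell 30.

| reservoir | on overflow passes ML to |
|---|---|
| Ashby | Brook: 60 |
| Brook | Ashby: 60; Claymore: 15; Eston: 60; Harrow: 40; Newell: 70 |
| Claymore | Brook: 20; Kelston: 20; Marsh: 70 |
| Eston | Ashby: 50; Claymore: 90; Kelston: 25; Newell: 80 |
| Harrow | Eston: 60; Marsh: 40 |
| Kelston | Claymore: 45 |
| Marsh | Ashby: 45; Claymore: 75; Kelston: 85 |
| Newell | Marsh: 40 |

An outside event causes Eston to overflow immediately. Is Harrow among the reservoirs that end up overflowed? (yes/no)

Round 1 — Eston overflows (initial).
  Ashby: +50 → 50 ≥ 40
  Claymore: +90 → 90 < 100
  Kelston: +25 → 25 < 100
  Newell: +80 → 80 ≥ 30
Round 2 — Ashby, Newell overflow.
  Brook: +60 → 60 ≥ 50
  Marsh: +40 → 40 < 90
Round 3 — Brook overflows.
  Claymore: +15 → 105 ≥ 100
  Harrow: +40 → 40 < 50
Round 4 — Claymore overflows.
  Kelston: +20 → 45 < 100
  Marsh: +70 → 110 ≥ 90
Round 5 — Marsh overflows.
  Kelston: +85 → 130 ≥ 100
Round 6 — Kelston overflows.
No further overflows.

no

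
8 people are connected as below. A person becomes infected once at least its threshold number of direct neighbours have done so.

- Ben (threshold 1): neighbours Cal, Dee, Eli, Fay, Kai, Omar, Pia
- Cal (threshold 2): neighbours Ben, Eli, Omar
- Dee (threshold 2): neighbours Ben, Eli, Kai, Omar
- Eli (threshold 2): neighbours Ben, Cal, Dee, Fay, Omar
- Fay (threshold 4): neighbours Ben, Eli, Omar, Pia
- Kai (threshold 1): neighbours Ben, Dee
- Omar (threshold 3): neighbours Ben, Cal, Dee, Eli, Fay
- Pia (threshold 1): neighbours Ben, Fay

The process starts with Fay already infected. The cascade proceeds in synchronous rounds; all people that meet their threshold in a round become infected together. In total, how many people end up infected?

Round 1 — Fay becomes infected (initial).
Round 2 — checking thresholds:
  Ben: 1 of 7 neighbours ≥ 1, becomes infected.
  Eli: 1 of 5 neighbours < 2, below threshold.
  Omar: 1 of 5 neighbours < 3, below threshold.
  Pia: 1 of 2 neighbours ≥ 1, becomes infected.
Round 3 — checking thresholds:
  Cal: 1 of 3 neighbours < 2, below threshold.
  Dee: 1 of 4 neighbours < 2, below threshold.
  Eli: 2 of 5 neighbours ≥ 2, becomes infected.
  Kai: 1 of 2 neighbours ≥ 1, becomes infected.
  Omar: 2 of 5 neighbours < 3, below threshold.
Round 4 — checking thresholds:
  Cal: 2 of 3 neighbours ≥ 2, becomes infected.
  Dee: 3 of 4 neighbours ≥ 2, becomes infected.
  Omar: 3 of 5 neighbours ≥ 3, becomes infected.
Round 5 — no new infections; cascade stops.

8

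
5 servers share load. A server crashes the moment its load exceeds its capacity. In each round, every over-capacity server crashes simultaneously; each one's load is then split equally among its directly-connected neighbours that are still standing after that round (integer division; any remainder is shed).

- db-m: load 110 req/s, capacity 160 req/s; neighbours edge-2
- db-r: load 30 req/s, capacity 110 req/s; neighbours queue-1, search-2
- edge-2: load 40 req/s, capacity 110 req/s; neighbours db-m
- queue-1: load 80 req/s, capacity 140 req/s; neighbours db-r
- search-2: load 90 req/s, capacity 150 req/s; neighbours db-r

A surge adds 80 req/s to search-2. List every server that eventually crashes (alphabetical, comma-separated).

Round 1 — search-2 at 170 > 150. search-2 crashes.
  search-2 sheds 170 req/s to db-r: 170 each.
    db-r: 30+170 = 200 > 110
Round 2 — db-r crashes.
  db-r sheds 200 req/s to queue-1: 200 each.
    queue-1: 80+200 = 280 > 140
Round 3 — queue-1 crashes.
  queue-1 sheds 280 req/s: no online neighbours, lost.
No further crashes.

db-r, queue-1, search-2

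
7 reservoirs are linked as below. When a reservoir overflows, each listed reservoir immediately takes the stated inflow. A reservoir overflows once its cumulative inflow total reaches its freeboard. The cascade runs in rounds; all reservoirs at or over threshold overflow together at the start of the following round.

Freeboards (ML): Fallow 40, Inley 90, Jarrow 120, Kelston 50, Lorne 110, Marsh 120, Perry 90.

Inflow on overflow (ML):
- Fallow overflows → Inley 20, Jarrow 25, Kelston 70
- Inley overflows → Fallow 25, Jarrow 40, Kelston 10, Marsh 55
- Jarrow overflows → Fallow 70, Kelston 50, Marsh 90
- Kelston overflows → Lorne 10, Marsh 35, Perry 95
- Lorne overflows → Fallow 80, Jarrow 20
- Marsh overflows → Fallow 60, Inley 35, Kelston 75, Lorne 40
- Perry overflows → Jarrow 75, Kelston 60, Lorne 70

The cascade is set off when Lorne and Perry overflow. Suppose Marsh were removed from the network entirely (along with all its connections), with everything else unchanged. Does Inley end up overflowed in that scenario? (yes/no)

no

With Marsh removed:
Round 1 — Lorne, Perry overflow (initial).
  Fallow: +80 → 80 ≥ 40
  Jarrow: +20+75 → 95 < 120
  Kelston: +60 → 60 ≥ 50
Round 2 — Fallow, Kelston overflow.
  Inley: +20 → 20 < 90
  Jarrow: +25 → 120 ≥ 120
Round 3 — Jarrow overflows.
No further overflows.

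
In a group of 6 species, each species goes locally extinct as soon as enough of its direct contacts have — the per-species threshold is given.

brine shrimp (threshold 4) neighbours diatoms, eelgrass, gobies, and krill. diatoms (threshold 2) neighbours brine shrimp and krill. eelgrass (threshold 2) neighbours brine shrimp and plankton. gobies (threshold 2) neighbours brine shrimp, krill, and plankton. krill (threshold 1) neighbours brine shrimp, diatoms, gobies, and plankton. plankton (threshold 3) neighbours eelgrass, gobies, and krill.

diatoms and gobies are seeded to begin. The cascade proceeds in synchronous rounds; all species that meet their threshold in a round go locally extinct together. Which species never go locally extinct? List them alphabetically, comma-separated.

Round 1 — diatoms, gobies go locally extinct (initial).
Round 2 — checking thresholds:
  brine shrimp: 2 of 4 neighbours < 4, not yet.
  krill: 2 of 4 neighbours ≥ 1, goes locally extinct.
  plankton: 1 of 3 neighbours < 3, not yet.
Round 3 — no new extinctions; cascade stops.

brine shrimp, eelgrass, plankton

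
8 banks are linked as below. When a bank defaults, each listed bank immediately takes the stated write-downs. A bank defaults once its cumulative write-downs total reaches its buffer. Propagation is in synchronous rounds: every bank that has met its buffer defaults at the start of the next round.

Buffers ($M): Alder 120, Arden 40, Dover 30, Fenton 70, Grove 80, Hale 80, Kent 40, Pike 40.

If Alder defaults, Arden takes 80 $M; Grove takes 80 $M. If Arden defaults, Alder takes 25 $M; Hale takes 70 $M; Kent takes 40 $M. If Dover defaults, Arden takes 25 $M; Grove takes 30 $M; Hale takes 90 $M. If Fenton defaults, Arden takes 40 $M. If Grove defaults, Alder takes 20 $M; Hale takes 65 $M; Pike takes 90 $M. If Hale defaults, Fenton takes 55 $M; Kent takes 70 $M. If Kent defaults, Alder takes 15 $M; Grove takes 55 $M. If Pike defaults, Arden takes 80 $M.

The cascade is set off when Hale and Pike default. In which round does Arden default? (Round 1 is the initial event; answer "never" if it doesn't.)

Round 1 — Hale, Pike default (initial).
  Arden: +80 → 80 ≥ 40
  Fenton: +55 → 55 < 70
  Kent: +70 → 70 ≥ 40
Round 2 — Arden, Kent default.
  Alder: +25+15 → 40 < 120
  Grove: +55 → 55 < 80
No further defaults.

2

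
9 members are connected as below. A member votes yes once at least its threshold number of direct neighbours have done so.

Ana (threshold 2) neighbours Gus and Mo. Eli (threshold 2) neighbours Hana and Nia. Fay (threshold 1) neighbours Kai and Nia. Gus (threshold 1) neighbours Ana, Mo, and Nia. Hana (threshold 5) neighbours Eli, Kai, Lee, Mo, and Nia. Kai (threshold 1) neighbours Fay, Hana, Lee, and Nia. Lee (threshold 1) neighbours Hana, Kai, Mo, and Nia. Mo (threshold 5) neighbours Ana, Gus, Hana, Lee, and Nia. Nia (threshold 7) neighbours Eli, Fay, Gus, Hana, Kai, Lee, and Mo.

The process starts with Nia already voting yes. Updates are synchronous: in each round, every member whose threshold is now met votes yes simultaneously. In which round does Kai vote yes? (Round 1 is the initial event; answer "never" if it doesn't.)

Round 1 — Nia votes yes (initial).
Round 2 — checking thresholds:
  Eli: 1 of 2 neighbours < 2, below threshold.
  Fay: 1 of 2 neighbours ≥ 1, votes yes.
  Gus: 1 of 3 neighbours ≥ 1, votes yes.
  Hana: 1 of 5 neighbours < 5, below threshold.
  Kai: 1 of 4 neighbours ≥ 1, votes yes.
  Lee: 1 of 4 neighbours ≥ 1, votes yes.
  Mo: 1 of 5 neighbours < 5, below threshold.
Round 3 — no new yes votes; cascade stops.

2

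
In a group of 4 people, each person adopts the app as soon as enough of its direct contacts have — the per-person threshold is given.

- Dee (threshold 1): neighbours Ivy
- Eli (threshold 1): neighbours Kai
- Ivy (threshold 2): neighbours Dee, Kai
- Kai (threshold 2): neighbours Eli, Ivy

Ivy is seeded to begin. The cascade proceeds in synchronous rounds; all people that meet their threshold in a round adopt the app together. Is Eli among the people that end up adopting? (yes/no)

no

Round 1 — Ivy adopts the app (initial).
Round 2 — checking thresholds:
  Dee: 1 of 1 neighbours ≥ 1, adopts the app.
  Kai: 1 of 2 neighbours < 2, holds.
Round 3 — no new adoptions; cascade stops.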